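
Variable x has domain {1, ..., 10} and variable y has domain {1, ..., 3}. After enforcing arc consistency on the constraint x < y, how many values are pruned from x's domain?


For the constraint x < y, x needs a supporting value in y's domain.
x can be at most 2 (one less than y's maximum).
Valid x values from domain: 2 out of 10.
Pruned = 10 - 2 = 8.

8


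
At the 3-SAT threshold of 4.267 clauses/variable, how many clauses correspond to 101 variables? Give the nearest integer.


The 3-SAT phase transition occurs at approximately 4.267 clauses per variable.
m = 4.267 * 101 = 430.967.
Rounded to nearest integer: 431.

431


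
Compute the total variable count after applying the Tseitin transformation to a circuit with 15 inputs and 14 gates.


The Tseitin transformation introduces one auxiliary variable per gate.
Total variables = inputs + gates = 15 + 14 = 29.

29


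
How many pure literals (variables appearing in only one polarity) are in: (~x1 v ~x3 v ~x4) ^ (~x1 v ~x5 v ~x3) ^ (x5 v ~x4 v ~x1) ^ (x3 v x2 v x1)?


A pure literal appears in only one polarity across all clauses.
Pure literals: x2 (positive only), x4 (negative only).
Count = 2.

2


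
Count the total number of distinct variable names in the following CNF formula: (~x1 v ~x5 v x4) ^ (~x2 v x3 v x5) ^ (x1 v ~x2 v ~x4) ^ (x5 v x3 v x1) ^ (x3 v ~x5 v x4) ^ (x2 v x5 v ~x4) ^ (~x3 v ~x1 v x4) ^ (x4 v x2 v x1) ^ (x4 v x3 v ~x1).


Identify each distinct variable in the formula.
Variables found: x1, x2, x3, x4, x5.
Total distinct variables = 5.

5


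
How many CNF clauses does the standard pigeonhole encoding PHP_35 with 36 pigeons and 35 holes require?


The PHP encoding has two parts:
1) At-least-one-hole clauses: 36 (one per pigeon, each with 35 literals).
2) At-most-one-pigeon-per-hole clauses: 35 holes * C(36,2) = 35 * 630 = 22050.
Total clauses = 36 + 22050 = 22086.

22086


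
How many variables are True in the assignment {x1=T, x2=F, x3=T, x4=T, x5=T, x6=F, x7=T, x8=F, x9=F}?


The weight is the number of variables assigned True.
True variables: x1, x3, x4, x5, x7.
Weight = 5.

5


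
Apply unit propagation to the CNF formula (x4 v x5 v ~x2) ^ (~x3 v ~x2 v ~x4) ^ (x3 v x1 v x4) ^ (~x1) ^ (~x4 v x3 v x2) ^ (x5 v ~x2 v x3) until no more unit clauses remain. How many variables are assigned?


Unit propagation repeatedly assigns the literal in any unit clause, then simplifies.
Assignments in order: x1 = F.
No further unit clauses remain.
Total variables assigned = 1.

1


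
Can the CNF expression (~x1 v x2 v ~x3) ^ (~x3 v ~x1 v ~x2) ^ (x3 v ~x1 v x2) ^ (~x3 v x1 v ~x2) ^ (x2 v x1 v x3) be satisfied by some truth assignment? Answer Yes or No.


Check all 8 possible truth assignments.
Number of satisfying assignments found: 3.
The formula is satisfiable.

Yes


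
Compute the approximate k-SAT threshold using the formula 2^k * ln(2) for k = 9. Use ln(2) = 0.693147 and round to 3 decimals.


Using the asymptotic formula: threshold ~ 2^k * ln(2).
2^9 = 512.
512 * 0.693147 = 354.891.

354.891


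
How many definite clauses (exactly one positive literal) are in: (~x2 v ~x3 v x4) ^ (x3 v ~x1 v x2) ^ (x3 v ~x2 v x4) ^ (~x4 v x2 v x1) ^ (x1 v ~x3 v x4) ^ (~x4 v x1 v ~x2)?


A definite clause has exactly one positive literal.
Clause 1: 1 positive -> definite
Clause 2: 2 positive -> not definite
Clause 3: 2 positive -> not definite
Clause 4: 2 positive -> not definite
Clause 5: 2 positive -> not definite
Clause 6: 1 positive -> definite
Definite clause count = 2.

2


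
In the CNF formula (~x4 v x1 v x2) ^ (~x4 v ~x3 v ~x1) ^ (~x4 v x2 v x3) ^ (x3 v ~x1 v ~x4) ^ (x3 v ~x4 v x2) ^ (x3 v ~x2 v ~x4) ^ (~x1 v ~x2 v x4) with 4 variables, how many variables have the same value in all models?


Find all satisfying assignments: 7 model(s).
Check which variables have the same value in every model.
No variable is fixed across all models.
Backbone size = 0.

0


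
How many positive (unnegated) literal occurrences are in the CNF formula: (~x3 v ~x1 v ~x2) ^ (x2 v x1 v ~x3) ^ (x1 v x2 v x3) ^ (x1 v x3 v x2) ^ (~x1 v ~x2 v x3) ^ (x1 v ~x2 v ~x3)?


Scan each clause for unnegated literals.
Clause 1: 0 positive; Clause 2: 2 positive; Clause 3: 3 positive; Clause 4: 3 positive; Clause 5: 1 positive; Clause 6: 1 positive.
Total positive literal occurrences = 10.

10


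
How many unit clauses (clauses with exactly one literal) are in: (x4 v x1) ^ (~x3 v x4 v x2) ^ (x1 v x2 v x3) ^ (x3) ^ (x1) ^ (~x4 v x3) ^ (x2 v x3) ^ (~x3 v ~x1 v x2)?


A unit clause contains exactly one literal.
Unit clauses found: (x3), (x1).
Count = 2.

2


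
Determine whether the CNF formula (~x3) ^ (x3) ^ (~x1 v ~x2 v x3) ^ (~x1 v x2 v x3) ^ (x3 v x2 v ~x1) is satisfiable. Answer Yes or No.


Check all 8 possible truth assignments.
Number of satisfying assignments found: 0.
The formula is unsatisfiable.

No


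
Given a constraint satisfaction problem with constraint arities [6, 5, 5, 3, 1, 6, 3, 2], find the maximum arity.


The arities are: 6, 5, 5, 3, 1, 6, 3, 2.
Scan for the maximum value.
Maximum arity = 6.

6


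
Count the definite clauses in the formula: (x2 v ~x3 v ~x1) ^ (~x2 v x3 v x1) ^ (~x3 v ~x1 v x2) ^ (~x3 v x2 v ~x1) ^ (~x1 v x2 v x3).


A definite clause has exactly one positive literal.
Clause 1: 1 positive -> definite
Clause 2: 2 positive -> not definite
Clause 3: 1 positive -> definite
Clause 4: 1 positive -> definite
Clause 5: 2 positive -> not definite
Definite clause count = 3.

3


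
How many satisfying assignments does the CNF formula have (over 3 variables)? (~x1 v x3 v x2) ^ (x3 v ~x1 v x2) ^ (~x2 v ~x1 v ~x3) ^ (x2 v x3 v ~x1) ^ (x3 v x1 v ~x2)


Enumerate all 8 truth assignments over 3 variables.
Test each against every clause.
Satisfying assignments found: 5.

5


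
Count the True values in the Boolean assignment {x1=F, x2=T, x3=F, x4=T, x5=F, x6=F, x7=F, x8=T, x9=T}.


The weight is the number of variables assigned True.
True variables: x2, x4, x8, x9.
Weight = 4.

4


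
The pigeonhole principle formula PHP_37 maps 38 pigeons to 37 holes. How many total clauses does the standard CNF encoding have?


The PHP encoding has two parts:
1) At-least-one-hole clauses: 38 (one per pigeon, each with 37 literals).
2) At-most-one-pigeon-per-hole clauses: 37 holes * C(38,2) = 37 * 703 = 26011.
Total clauses = 38 + 26011 = 26049.

26049


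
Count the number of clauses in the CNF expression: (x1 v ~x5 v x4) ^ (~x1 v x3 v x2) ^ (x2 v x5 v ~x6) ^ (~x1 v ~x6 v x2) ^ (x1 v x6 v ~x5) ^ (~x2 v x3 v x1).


Each group enclosed in parentheses joined by ^ is one clause.
Counting the conjuncts: 6 clauses.

6


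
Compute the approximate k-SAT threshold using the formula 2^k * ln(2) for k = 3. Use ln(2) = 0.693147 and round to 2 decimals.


Using the asymptotic formula: threshold ~ 2^k * ln(2).
2^3 = 8.
8 * 0.693147 = 5.55.

5.55


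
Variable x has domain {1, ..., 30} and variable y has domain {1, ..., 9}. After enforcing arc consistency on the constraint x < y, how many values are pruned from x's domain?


For the constraint x < y, x needs a supporting value in y's domain.
x can be at most 8 (one less than y's maximum).
Valid x values from domain: 8 out of 30.
Pruned = 30 - 8 = 22.

22


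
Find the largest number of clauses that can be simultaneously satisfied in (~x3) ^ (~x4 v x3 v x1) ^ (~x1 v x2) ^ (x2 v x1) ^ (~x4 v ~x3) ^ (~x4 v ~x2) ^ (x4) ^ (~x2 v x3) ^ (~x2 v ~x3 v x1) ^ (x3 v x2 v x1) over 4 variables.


Enumerate all 16 truth assignments.
For each, count how many of the 10 clauses are satisfied.
The formula is not fully satisfiable, so the maximum is below 10.
Maximum simultaneously satisfiable clauses = 9.

9


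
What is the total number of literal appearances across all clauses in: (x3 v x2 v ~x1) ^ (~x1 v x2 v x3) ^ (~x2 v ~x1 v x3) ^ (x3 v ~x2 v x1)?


Clause lengths: 3, 3, 3, 3.
Sum = 3 + 3 + 3 + 3 = 12.

12


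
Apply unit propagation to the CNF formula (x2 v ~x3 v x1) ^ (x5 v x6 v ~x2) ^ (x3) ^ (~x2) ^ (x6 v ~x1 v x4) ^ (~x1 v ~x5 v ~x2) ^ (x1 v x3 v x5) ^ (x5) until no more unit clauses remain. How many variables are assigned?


Unit propagation repeatedly assigns the literal in any unit clause, then simplifies.
Assignments in order: x3 = T, x2 = F, x1 = T, x5 = T.
No further unit clauses remain.
Total variables assigned = 4.

4


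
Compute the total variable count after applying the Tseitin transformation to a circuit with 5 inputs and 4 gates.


The Tseitin transformation introduces one auxiliary variable per gate.
Total variables = inputs + gates = 5 + 4 = 9.

9


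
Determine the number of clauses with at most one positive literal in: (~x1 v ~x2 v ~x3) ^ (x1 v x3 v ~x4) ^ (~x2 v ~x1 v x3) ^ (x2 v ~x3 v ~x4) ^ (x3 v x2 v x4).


A Horn clause has at most one positive literal.
Clause 1: 0 positive lit(s) -> Horn
Clause 2: 2 positive lit(s) -> not Horn
Clause 3: 1 positive lit(s) -> Horn
Clause 4: 1 positive lit(s) -> Horn
Clause 5: 3 positive lit(s) -> not Horn
Total Horn clauses = 3.

3


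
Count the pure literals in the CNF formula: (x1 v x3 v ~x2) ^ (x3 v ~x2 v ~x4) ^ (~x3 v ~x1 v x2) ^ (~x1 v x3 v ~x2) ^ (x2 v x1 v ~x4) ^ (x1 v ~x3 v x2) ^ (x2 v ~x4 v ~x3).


A pure literal appears in only one polarity across all clauses.
Pure literals: x4 (negative only).
Count = 1.

1


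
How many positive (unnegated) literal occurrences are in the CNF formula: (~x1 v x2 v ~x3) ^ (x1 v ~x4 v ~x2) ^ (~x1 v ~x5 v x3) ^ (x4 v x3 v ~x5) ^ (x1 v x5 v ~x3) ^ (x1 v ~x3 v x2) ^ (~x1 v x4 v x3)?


Scan each clause for unnegated literals.
Clause 1: 1 positive; Clause 2: 1 positive; Clause 3: 1 positive; Clause 4: 2 positive; Clause 5: 2 positive; Clause 6: 2 positive; Clause 7: 2 positive.
Total positive literal occurrences = 11.

11


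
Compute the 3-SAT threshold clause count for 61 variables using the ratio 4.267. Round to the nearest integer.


The 3-SAT phase transition occurs at approximately 4.267 clauses per variable.
m = 4.267 * 61 = 260.287.
Rounded to nearest integer: 260.

260


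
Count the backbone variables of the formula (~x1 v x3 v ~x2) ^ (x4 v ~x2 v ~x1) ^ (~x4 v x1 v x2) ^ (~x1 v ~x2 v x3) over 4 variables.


Find all satisfying assignments: 11 model(s).
Check which variables have the same value in every model.
No variable is fixed across all models.
Backbone size = 0.

0


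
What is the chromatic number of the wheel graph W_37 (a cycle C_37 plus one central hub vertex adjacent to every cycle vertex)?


W_37 consists of the cycle C_37 together with a hub vertex adjacent to every cycle vertex.
The cycle C_37 needs 3 colors (odd cycle -> 3).
The hub is adjacent to every cycle vertex, so it must receive a new color distinct from all of them.
Chromatic number = 3 + 1 = 4.

4


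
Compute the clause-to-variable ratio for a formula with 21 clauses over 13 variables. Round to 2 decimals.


Clause-to-variable ratio = clauses / variables.
21 / 13 = 1.62.

1.62


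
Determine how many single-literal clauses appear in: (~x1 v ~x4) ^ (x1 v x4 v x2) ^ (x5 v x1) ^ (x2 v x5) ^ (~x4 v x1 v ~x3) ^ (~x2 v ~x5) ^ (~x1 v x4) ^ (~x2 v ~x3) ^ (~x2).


A unit clause contains exactly one literal.
Unit clauses found: (~x2).
Count = 1.

1


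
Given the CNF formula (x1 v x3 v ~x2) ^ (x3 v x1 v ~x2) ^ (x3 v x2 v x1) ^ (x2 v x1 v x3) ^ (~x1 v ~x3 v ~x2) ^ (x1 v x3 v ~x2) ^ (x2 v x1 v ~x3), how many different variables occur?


Identify each distinct variable in the formula.
Variables found: x1, x2, x3.
Total distinct variables = 3.

3


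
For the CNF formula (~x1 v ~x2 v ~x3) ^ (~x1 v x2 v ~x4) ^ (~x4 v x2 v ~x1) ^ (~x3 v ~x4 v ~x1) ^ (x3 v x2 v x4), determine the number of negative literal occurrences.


Scan each clause for negated literals.
Clause 1: 3 negative; Clause 2: 2 negative; Clause 3: 2 negative; Clause 4: 3 negative; Clause 5: 0 negative.
Total negative literal occurrences = 10.

10


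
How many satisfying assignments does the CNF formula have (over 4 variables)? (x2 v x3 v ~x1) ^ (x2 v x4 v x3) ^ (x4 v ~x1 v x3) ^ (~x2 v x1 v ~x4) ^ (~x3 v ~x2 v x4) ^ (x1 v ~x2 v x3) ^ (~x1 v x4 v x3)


Enumerate all 16 truth assignments over 4 variables.
Test each against every clause.
Satisfying assignments found: 7.

7


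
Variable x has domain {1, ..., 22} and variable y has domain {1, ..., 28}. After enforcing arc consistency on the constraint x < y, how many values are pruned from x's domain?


For the constraint x < y, x needs a supporting value in y's domain.
x can be at most 27 (one less than y's maximum).
Valid x values from domain: 22 out of 22.
Pruned = 22 - 22 = 0.

0


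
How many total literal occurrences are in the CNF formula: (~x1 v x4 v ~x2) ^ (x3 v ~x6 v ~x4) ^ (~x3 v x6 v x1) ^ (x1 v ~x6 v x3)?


Clause lengths: 3, 3, 3, 3.
Sum = 3 + 3 + 3 + 3 = 12.

12


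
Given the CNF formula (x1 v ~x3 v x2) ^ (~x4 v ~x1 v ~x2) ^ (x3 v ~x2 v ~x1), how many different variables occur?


Identify each distinct variable in the formula.
Variables found: x1, x2, x3, x4.
Total distinct variables = 4.

4


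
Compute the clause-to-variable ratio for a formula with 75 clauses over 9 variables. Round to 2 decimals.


Clause-to-variable ratio = clauses / variables.
75 / 9 = 8.33.

8.33


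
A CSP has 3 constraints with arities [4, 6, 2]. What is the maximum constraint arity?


The arities are: 4, 6, 2.
Scan for the maximum value.
Maximum arity = 6.

6


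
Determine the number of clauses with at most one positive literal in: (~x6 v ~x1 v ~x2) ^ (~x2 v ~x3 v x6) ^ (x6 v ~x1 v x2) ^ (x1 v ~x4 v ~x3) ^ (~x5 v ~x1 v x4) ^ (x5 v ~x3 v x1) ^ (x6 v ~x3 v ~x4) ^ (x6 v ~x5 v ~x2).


A Horn clause has at most one positive literal.
Clause 1: 0 positive lit(s) -> Horn
Clause 2: 1 positive lit(s) -> Horn
Clause 3: 2 positive lit(s) -> not Horn
Clause 4: 1 positive lit(s) -> Horn
Clause 5: 1 positive lit(s) -> Horn
Clause 6: 2 positive lit(s) -> not Horn
Clause 7: 1 positive lit(s) -> Horn
Clause 8: 1 positive lit(s) -> Horn
Total Horn clauses = 6.

6


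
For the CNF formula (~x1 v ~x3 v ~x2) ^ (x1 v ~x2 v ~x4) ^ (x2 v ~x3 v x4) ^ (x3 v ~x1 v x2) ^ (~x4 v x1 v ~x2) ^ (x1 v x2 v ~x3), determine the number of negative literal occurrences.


Scan each clause for negated literals.
Clause 1: 3 negative; Clause 2: 2 negative; Clause 3: 1 negative; Clause 4: 1 negative; Clause 5: 2 negative; Clause 6: 1 negative.
Total negative literal occurrences = 10.

10


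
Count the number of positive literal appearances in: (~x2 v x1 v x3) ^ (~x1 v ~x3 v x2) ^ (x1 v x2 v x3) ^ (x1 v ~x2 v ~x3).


Scan each clause for unnegated literals.
Clause 1: 2 positive; Clause 2: 1 positive; Clause 3: 3 positive; Clause 4: 1 positive.
Total positive literal occurrences = 7.

7


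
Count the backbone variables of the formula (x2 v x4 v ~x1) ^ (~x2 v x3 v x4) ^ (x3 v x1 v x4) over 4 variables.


Find all satisfying assignments: 11 model(s).
Check which variables have the same value in every model.
No variable is fixed across all models.
Backbone size = 0.

0


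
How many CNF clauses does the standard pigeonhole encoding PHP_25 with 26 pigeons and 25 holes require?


The PHP encoding has two parts:
1) At-least-one-hole clauses: 26 (one per pigeon, each with 25 literals).
2) At-most-one-pigeon-per-hole clauses: 25 holes * C(26,2) = 25 * 325 = 8125.
Total clauses = 26 + 8125 = 8151.

8151


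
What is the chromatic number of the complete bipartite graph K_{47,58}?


K_{47,58} is bipartite by definition: the two parts are independent sets, with every edge crossing between them.
Color all vertices in one part with color 1 and all vertices in the other part with color 2.
Since the graph has at least one edge, one color does not suffice.
Chromatic number = 2.

2


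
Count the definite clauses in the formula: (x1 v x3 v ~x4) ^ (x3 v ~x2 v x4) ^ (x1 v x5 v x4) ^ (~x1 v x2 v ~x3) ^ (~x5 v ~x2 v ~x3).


A definite clause has exactly one positive literal.
Clause 1: 2 positive -> not definite
Clause 2: 2 positive -> not definite
Clause 3: 3 positive -> not definite
Clause 4: 1 positive -> definite
Clause 5: 0 positive -> not definite
Definite clause count = 1.

1


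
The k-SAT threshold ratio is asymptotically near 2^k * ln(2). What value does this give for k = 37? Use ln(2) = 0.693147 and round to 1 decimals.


Using the asymptotic formula: threshold ~ 2^k * ln(2).
2^37 = 137438953472.
137438953472 * 0.693147 = 95265398282.3.

95265398282.3


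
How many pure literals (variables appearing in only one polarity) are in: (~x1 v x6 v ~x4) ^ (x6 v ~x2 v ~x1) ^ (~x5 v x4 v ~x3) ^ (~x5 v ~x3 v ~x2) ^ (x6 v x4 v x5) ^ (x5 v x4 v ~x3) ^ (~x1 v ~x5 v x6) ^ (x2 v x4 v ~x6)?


A pure literal appears in only one polarity across all clauses.
Pure literals: x1 (negative only), x3 (negative only).
Count = 2.

2


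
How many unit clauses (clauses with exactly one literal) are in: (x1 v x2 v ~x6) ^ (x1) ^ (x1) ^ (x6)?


A unit clause contains exactly one literal.
Unit clauses found: (x1), (x1), (x6).
Count = 3.

3


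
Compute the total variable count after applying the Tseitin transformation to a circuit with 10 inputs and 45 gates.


The Tseitin transformation introduces one auxiliary variable per gate.
Total variables = inputs + gates = 10 + 45 = 55.

55


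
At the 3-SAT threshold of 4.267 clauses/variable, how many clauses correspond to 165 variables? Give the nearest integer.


The 3-SAT phase transition occurs at approximately 4.267 clauses per variable.
m = 4.267 * 165 = 704.055.
Rounded to nearest integer: 704.

704


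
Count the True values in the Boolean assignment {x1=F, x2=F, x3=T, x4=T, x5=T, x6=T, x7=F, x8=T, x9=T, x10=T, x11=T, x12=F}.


The weight is the number of variables assigned True.
True variables: x3, x4, x5, x6, x8, x9, x10, x11.
Weight = 8.

8


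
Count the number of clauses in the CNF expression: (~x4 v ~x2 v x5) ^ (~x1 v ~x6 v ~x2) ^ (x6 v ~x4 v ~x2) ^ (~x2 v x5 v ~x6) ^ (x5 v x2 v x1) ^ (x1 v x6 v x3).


Each group enclosed in parentheses joined by ^ is one clause.
Counting the conjuncts: 6 clauses.

6


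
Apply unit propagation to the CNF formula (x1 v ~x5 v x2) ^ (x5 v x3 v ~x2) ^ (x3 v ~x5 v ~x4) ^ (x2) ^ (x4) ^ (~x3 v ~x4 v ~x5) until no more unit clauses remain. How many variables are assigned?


Unit propagation repeatedly assigns the literal in any unit clause, then simplifies.
Assignments in order: x2 = T, x4 = T.
No further unit clauses remain.
Total variables assigned = 2.

2


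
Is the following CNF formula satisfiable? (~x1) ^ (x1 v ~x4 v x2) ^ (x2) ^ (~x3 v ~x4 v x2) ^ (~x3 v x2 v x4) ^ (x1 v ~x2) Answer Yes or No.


Check all 16 possible truth assignments.
Number of satisfying assignments found: 0.
The formula is unsatisfiable.

No


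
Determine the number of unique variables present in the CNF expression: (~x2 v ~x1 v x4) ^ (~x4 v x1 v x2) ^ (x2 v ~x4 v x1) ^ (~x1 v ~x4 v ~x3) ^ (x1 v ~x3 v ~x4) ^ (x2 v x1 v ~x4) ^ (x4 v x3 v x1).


Identify each distinct variable in the formula.
Variables found: x1, x2, x3, x4.
Total distinct variables = 4.

4


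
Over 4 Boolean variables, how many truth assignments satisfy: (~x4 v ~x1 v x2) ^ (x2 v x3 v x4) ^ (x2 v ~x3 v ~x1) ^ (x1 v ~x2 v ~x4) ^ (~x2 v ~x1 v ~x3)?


Enumerate all 16 truth assignments over 4 variables.
Test each against every clause.
Satisfying assignments found: 7.

7


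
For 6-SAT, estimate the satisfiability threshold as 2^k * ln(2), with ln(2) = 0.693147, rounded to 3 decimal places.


Using the asymptotic formula: threshold ~ 2^k * ln(2).
2^6 = 64.
64 * 0.693147 = 44.361.

44.361


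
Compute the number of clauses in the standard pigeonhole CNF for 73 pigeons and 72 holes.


The PHP encoding has two parts:
1) At-least-one-hole clauses: 73 (one per pigeon, each with 72 literals).
2) At-most-one-pigeon-per-hole clauses: 72 holes * C(73,2) = 72 * 2628 = 189216.
Total clauses = 73 + 189216 = 189289.

189289


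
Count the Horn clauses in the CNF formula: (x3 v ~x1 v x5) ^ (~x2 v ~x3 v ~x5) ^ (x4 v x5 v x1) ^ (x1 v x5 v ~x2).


A Horn clause has at most one positive literal.
Clause 1: 2 positive lit(s) -> not Horn
Clause 2: 0 positive lit(s) -> Horn
Clause 3: 3 positive lit(s) -> not Horn
Clause 4: 2 positive lit(s) -> not Horn
Total Horn clauses = 1.

1


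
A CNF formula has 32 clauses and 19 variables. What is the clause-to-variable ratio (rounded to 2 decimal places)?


Clause-to-variable ratio = clauses / variables.
32 / 19 = 1.68.

1.68


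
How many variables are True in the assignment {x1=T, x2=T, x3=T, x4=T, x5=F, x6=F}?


The weight is the number of variables assigned True.
True variables: x1, x2, x3, x4.
Weight = 4.

4


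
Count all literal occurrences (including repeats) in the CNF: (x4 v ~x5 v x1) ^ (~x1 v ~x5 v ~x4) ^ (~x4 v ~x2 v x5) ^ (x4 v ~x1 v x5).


Clause lengths: 3, 3, 3, 3.
Sum = 3 + 3 + 3 + 3 = 12.

12


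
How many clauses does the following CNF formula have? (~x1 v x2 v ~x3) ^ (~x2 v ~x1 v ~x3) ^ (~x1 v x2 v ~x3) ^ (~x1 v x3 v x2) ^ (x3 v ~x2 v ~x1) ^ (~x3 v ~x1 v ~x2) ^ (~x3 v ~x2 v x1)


Each group enclosed in parentheses joined by ^ is one clause.
Counting the conjuncts: 7 clauses.

7


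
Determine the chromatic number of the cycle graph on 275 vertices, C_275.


An odd cycle cannot be 2-colored: alternating two colors around the cycle returns to the start with a conflict.
Since 275 is odd, three colors are required (and three suffice).
Chromatic number = 3.

3


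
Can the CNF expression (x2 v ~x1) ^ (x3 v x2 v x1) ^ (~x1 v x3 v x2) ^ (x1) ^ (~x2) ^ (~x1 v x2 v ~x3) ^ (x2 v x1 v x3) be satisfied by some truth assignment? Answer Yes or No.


Check all 8 possible truth assignments.
Number of satisfying assignments found: 0.
The formula is unsatisfiable.

No


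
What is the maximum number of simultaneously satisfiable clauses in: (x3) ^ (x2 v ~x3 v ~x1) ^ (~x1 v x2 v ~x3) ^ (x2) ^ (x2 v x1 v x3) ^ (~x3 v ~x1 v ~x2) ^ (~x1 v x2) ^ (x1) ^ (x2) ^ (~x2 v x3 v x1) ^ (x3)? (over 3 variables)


Enumerate all 8 truth assignments.
For each, count how many of the 11 clauses are satisfied.
The formula is not fully satisfiable, so the maximum is below 11.
Maximum simultaneously satisfiable clauses = 10.

10


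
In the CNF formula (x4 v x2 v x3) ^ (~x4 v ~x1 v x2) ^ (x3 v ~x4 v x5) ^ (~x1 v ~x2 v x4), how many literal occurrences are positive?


Scan each clause for unnegated literals.
Clause 1: 3 positive; Clause 2: 1 positive; Clause 3: 2 positive; Clause 4: 1 positive.
Total positive literal occurrences = 7.

7


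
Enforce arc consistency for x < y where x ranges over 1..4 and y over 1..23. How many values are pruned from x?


For the constraint x < y, x needs a supporting value in y's domain.
x can be at most 22 (one less than y's maximum).
Valid x values from domain: 4 out of 4.
Pruned = 4 - 4 = 0.

0


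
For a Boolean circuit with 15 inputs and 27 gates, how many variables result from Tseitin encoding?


The Tseitin transformation introduces one auxiliary variable per gate.
Total variables = inputs + gates = 15 + 27 = 42.

42


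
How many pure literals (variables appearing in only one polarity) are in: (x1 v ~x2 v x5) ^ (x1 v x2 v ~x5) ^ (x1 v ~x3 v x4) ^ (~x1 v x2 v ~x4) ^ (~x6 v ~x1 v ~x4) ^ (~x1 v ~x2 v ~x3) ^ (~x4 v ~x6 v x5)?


A pure literal appears in only one polarity across all clauses.
Pure literals: x3 (negative only), x6 (negative only).
Count = 2.

2


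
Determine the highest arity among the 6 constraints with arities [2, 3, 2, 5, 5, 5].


The arities are: 2, 3, 2, 5, 5, 5.
Scan for the maximum value.
Maximum arity = 5.

5


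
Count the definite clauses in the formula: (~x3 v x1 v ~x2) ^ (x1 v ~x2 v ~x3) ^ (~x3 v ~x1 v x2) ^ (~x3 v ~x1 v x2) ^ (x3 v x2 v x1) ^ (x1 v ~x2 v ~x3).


A definite clause has exactly one positive literal.
Clause 1: 1 positive -> definite
Clause 2: 1 positive -> definite
Clause 3: 1 positive -> definite
Clause 4: 1 positive -> definite
Clause 5: 3 positive -> not definite
Clause 6: 1 positive -> definite
Definite clause count = 5.

5


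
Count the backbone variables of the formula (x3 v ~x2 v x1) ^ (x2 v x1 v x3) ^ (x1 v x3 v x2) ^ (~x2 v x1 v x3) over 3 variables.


Find all satisfying assignments: 6 model(s).
Check which variables have the same value in every model.
No variable is fixed across all models.
Backbone size = 0.

0


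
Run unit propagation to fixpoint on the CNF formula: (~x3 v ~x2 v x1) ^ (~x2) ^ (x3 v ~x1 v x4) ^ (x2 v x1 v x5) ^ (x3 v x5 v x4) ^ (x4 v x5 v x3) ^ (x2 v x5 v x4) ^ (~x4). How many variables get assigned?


Unit propagation repeatedly assigns the literal in any unit clause, then simplifies.
Assignments in order: x2 = F, x4 = F, x5 = T.
No further unit clauses remain.
Total variables assigned = 3.

3


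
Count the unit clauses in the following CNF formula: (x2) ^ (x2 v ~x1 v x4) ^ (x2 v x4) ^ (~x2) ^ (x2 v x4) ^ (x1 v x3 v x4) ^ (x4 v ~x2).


A unit clause contains exactly one literal.
Unit clauses found: (x2), (~x2).
Count = 2.

2


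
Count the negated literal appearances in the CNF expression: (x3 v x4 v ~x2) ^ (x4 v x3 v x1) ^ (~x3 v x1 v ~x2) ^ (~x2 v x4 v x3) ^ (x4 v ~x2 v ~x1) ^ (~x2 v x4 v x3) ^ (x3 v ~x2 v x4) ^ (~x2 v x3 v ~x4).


Scan each clause for negated literals.
Clause 1: 1 negative; Clause 2: 0 negative; Clause 3: 2 negative; Clause 4: 1 negative; Clause 5: 2 negative; Clause 6: 1 negative; Clause 7: 1 negative; Clause 8: 2 negative.
Total negative literal occurrences = 10.

10


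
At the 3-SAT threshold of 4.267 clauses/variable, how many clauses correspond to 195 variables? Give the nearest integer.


The 3-SAT phase transition occurs at approximately 4.267 clauses per variable.
m = 4.267 * 195 = 832.065.
Rounded to nearest integer: 832.

832


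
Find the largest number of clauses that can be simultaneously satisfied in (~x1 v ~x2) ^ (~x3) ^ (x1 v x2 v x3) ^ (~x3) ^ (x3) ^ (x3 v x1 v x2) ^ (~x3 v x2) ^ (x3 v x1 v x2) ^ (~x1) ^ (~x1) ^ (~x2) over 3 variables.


Enumerate all 8 truth assignments.
For each, count how many of the 11 clauses are satisfied.
The formula is not fully satisfiable, so the maximum is below 11.
Maximum simultaneously satisfiable clauses = 9.

9


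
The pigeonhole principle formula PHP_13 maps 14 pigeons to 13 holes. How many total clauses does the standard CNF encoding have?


The PHP encoding has two parts:
1) At-least-one-hole clauses: 14 (one per pigeon, each with 13 literals).
2) At-most-one-pigeon-per-hole clauses: 13 holes * C(14,2) = 13 * 91 = 1183.
Total clauses = 14 + 1183 = 1197.

1197


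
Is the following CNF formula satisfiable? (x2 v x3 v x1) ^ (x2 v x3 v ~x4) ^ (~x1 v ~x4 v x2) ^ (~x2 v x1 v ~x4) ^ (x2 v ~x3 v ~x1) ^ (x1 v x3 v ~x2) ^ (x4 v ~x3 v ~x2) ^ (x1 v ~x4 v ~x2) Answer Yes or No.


Check all 16 possible truth assignments.
Number of satisfying assignments found: 6.
The formula is satisfiable.

Yes


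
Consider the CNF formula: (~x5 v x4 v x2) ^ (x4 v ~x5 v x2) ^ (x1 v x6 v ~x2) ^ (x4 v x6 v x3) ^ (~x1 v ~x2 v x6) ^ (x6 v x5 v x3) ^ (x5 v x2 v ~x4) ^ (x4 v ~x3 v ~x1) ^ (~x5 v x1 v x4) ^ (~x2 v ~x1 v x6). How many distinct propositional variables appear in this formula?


Identify each distinct variable in the formula.
Variables found: x1, x2, x3, x4, x5, x6.
Total distinct variables = 6.

6


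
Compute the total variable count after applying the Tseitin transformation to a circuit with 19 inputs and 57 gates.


The Tseitin transformation introduces one auxiliary variable per gate.
Total variables = inputs + gates = 19 + 57 = 76.

76


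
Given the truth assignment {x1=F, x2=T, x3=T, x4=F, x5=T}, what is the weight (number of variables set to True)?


The weight is the number of variables assigned True.
True variables: x2, x3, x5.
Weight = 3.

3


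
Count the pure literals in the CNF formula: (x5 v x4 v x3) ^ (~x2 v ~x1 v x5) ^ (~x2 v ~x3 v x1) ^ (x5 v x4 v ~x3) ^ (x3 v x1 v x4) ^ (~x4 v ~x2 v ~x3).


A pure literal appears in only one polarity across all clauses.
Pure literals: x2 (negative only), x5 (positive only).
Count = 2.

2


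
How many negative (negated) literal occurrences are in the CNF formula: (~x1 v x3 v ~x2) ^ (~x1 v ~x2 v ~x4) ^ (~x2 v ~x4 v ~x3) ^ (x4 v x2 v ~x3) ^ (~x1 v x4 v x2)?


Scan each clause for negated literals.
Clause 1: 2 negative; Clause 2: 3 negative; Clause 3: 3 negative; Clause 4: 1 negative; Clause 5: 1 negative.
Total negative literal occurrences = 10.

10


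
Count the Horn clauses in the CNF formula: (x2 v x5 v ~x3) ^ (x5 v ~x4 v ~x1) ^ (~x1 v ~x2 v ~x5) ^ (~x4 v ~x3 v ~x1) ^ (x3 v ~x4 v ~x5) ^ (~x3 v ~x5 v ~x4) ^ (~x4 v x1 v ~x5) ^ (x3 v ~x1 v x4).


A Horn clause has at most one positive literal.
Clause 1: 2 positive lit(s) -> not Horn
Clause 2: 1 positive lit(s) -> Horn
Clause 3: 0 positive lit(s) -> Horn
Clause 4: 0 positive lit(s) -> Horn
Clause 5: 1 positive lit(s) -> Horn
Clause 6: 0 positive lit(s) -> Horn
Clause 7: 1 positive lit(s) -> Horn
Clause 8: 2 positive lit(s) -> not Horn
Total Horn clauses = 6.

6


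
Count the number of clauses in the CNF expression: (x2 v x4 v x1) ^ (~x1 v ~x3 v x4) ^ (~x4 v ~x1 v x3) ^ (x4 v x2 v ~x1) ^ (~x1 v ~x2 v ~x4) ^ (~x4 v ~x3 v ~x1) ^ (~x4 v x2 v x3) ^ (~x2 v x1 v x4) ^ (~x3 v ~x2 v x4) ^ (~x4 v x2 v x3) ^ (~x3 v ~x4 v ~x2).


Each group enclosed in parentheses joined by ^ is one clause.
Counting the conjuncts: 11 clauses.

11


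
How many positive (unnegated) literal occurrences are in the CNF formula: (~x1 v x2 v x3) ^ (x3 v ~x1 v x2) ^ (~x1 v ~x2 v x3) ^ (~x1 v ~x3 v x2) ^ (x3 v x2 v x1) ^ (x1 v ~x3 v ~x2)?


Scan each clause for unnegated literals.
Clause 1: 2 positive; Clause 2: 2 positive; Clause 3: 1 positive; Clause 4: 1 positive; Clause 5: 3 positive; Clause 6: 1 positive.
Total positive literal occurrences = 10.

10


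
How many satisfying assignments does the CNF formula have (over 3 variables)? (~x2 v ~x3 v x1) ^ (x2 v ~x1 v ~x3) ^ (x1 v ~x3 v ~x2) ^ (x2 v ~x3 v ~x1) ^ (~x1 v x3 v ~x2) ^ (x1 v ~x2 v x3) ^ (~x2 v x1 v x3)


Enumerate all 8 truth assignments over 3 variables.
Test each against every clause.
Satisfying assignments found: 4.

4


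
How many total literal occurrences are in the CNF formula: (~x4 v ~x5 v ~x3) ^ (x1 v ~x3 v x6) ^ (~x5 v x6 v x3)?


Clause lengths: 3, 3, 3.
Sum = 3 + 3 + 3 = 9.

9


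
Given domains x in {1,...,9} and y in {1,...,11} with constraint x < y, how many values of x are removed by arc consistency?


For the constraint x < y, x needs a supporting value in y's domain.
x can be at most 10 (one less than y's maximum).
Valid x values from domain: 9 out of 9.
Pruned = 9 - 9 = 0.

0


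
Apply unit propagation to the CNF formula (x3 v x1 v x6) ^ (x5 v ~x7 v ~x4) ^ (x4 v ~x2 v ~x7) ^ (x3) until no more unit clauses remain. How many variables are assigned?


Unit propagation repeatedly assigns the literal in any unit clause, then simplifies.
Assignments in order: x3 = T.
No further unit clauses remain.
Total variables assigned = 1.

1


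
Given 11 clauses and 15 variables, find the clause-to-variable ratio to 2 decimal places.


Clause-to-variable ratio = clauses / variables.
11 / 15 = 0.73.

0.73


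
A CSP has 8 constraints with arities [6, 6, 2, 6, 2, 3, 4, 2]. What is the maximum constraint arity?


The arities are: 6, 6, 2, 6, 2, 3, 4, 2.
Scan for the maximum value.
Maximum arity = 6.

6


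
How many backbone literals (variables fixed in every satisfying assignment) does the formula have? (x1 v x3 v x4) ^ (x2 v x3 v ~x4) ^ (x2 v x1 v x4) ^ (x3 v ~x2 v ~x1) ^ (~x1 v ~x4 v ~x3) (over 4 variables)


Find all satisfying assignments: 7 model(s).
Check which variables have the same value in every model.
No variable is fixed across all models.
Backbone size = 0.

0


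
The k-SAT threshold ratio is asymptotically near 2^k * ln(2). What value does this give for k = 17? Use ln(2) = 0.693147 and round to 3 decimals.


Using the asymptotic formula: threshold ~ 2^k * ln(2).
2^17 = 131072.
131072 * 0.693147 = 90852.164.

90852.164


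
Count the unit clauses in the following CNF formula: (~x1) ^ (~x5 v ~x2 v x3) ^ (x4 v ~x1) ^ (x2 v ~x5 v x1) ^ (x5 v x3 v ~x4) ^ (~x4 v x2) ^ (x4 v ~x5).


A unit clause contains exactly one literal.
Unit clauses found: (~x1).
Count = 1.

1


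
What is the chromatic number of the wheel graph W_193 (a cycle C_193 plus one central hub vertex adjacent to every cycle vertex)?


W_193 consists of the cycle C_193 together with a hub vertex adjacent to every cycle vertex.
The cycle C_193 needs 3 colors (odd cycle -> 3).
The hub is adjacent to every cycle vertex, so it must receive a new color distinct from all of them.
Chromatic number = 3 + 1 = 4.

4


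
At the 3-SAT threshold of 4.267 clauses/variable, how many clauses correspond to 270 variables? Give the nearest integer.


The 3-SAT phase transition occurs at approximately 4.267 clauses per variable.
m = 4.267 * 270 = 1152.09.
Rounded to nearest integer: 1152.

1152


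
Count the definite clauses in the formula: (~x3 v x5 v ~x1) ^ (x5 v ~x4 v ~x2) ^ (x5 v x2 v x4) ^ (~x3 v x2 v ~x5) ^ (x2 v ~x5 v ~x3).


A definite clause has exactly one positive literal.
Clause 1: 1 positive -> definite
Clause 2: 1 positive -> definite
Clause 3: 3 positive -> not definite
Clause 4: 1 positive -> definite
Clause 5: 1 positive -> definite
Definite clause count = 4.

4


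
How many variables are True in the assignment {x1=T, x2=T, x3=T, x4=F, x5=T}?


The weight is the number of variables assigned True.
True variables: x1, x2, x3, x5.
Weight = 4.

4


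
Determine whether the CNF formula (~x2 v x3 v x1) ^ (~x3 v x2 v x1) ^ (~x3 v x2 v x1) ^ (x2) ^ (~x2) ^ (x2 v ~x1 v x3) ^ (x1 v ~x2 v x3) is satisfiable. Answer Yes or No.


Check all 8 possible truth assignments.
Number of satisfying assignments found: 0.
The formula is unsatisfiable.

No


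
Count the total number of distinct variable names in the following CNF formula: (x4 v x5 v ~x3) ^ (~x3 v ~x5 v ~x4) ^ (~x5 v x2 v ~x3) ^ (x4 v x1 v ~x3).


Identify each distinct variable in the formula.
Variables found: x1, x2, x3, x4, x5.
Total distinct variables = 5.

5


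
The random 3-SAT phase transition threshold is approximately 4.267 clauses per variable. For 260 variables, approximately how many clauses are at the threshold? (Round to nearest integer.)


The 3-SAT phase transition occurs at approximately 4.267 clauses per variable.
m = 4.267 * 260 = 1109.42.
Rounded to nearest integer: 1109.

1109


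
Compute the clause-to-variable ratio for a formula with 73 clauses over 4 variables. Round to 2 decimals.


Clause-to-variable ratio = clauses / variables.
73 / 4 = 18.25.

18.25


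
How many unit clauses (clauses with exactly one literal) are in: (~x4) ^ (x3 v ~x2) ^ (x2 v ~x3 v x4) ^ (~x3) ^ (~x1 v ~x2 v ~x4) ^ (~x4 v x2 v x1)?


A unit clause contains exactly one literal.
Unit clauses found: (~x4), (~x3).
Count = 2.

2


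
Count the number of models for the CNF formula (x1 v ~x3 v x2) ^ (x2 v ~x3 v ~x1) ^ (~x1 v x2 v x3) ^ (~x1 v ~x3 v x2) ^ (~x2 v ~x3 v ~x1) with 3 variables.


Enumerate all 8 truth assignments over 3 variables.
Test each against every clause.
Satisfying assignments found: 4.

4


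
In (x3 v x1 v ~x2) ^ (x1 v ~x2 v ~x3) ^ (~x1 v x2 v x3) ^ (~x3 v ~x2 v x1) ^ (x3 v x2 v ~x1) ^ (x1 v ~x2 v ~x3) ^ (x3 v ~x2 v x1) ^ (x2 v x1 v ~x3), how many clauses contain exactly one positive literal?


A definite clause has exactly one positive literal.
Clause 1: 2 positive -> not definite
Clause 2: 1 positive -> definite
Clause 3: 2 positive -> not definite
Clause 4: 1 positive -> definite
Clause 5: 2 positive -> not definite
Clause 6: 1 positive -> definite
Clause 7: 2 positive -> not definite
Clause 8: 2 positive -> not definite
Definite clause count = 3.

3


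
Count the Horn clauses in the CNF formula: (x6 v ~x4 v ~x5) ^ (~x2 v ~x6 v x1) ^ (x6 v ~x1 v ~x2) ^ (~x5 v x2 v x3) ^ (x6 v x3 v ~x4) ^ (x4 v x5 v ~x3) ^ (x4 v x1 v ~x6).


A Horn clause has at most one positive literal.
Clause 1: 1 positive lit(s) -> Horn
Clause 2: 1 positive lit(s) -> Horn
Clause 3: 1 positive lit(s) -> Horn
Clause 4: 2 positive lit(s) -> not Horn
Clause 5: 2 positive lit(s) -> not Horn
Clause 6: 2 positive lit(s) -> not Horn
Clause 7: 2 positive lit(s) -> not Horn
Total Horn clauses = 3.

3


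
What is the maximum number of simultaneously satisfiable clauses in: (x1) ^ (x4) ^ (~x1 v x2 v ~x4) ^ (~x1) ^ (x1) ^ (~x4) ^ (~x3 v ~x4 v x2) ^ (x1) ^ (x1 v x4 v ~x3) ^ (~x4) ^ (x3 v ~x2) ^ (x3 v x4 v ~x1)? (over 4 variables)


Enumerate all 16 truth assignments.
For each, count how many of the 12 clauses are satisfied.
The formula is not fully satisfiable, so the maximum is below 12.
Maximum simultaneously satisfiable clauses = 10.

10


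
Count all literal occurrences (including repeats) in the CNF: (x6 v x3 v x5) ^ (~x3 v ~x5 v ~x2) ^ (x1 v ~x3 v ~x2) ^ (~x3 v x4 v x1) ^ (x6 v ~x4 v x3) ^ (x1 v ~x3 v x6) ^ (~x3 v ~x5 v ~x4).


Clause lengths: 3, 3, 3, 3, 3, 3, 3.
Sum = 3 + 3 + 3 + 3 + 3 + 3 + 3 = 21.

21


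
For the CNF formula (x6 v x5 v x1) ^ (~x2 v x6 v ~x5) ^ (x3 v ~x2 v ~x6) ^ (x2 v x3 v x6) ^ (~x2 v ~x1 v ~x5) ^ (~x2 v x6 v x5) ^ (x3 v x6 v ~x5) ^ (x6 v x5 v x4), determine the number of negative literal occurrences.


Scan each clause for negated literals.
Clause 1: 0 negative; Clause 2: 2 negative; Clause 3: 2 negative; Clause 4: 0 negative; Clause 5: 3 negative; Clause 6: 1 negative; Clause 7: 1 negative; Clause 8: 0 negative.
Total negative literal occurrences = 9.

9


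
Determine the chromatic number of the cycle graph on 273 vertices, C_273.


An odd cycle cannot be 2-colored: alternating two colors around the cycle returns to the start with a conflict.
Since 273 is odd, three colors are required (and three suffice).
Chromatic number = 3.

3


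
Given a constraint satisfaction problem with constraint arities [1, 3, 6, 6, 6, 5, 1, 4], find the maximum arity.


The arities are: 1, 3, 6, 6, 6, 5, 1, 4.
Scan for the maximum value.
Maximum arity = 6.

6


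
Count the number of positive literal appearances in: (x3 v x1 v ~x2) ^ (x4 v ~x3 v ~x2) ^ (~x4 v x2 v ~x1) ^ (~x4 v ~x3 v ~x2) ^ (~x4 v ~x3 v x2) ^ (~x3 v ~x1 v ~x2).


Scan each clause for unnegated literals.
Clause 1: 2 positive; Clause 2: 1 positive; Clause 3: 1 positive; Clause 4: 0 positive; Clause 5: 1 positive; Clause 6: 0 positive.
Total positive literal occurrences = 5.

5


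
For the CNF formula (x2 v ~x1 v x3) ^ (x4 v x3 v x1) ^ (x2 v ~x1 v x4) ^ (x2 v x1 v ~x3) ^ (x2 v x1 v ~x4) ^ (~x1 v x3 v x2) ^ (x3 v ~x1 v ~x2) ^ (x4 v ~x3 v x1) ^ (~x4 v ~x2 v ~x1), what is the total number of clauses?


Each group enclosed in parentheses joined by ^ is one clause.
Counting the conjuncts: 9 clauses.

9


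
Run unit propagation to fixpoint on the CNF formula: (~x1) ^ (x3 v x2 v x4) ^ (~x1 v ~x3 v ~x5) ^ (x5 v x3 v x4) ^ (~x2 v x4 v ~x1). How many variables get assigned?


Unit propagation repeatedly assigns the literal in any unit clause, then simplifies.
Assignments in order: x1 = F.
No further unit clauses remain.
Total variables assigned = 1.

1


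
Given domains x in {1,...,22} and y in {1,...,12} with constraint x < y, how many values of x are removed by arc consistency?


For the constraint x < y, x needs a supporting value in y's domain.
x can be at most 11 (one less than y's maximum).
Valid x values from domain: 11 out of 22.
Pruned = 22 - 11 = 11.

11


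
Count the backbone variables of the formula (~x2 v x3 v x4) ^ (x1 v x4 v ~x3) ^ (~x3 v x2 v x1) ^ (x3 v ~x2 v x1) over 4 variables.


Find all satisfying assignments: 10 model(s).
Check which variables have the same value in every model.
No variable is fixed across all models.
Backbone size = 0.

0


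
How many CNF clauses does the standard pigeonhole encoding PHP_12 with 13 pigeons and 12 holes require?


The PHP encoding has two parts:
1) At-least-one-hole clauses: 13 (one per pigeon, each with 12 literals).
2) At-most-one-pigeon-per-hole clauses: 12 holes * C(13,2) = 12 * 78 = 936.
Total clauses = 13 + 936 = 949.

949
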